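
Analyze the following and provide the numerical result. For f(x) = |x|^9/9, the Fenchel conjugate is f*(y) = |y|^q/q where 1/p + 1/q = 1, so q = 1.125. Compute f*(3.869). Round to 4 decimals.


The conjugate exponent q satisfies 1/p + 1/q = 1.
p = 9, so q = 9/(9 - 1) = 1.125
|y|^q = 3.869^1.125 = 4.5819
f*(3.869) = 4.5819 / 1.125 = 4.0728


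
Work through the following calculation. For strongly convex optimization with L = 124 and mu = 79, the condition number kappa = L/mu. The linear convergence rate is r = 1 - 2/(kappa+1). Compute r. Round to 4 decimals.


Step 1: Compute the condition number.
kappa = L/mu = 124/79 = 1.5696
Step 2: Compute the convergence rate.
r = 1 - 2/(kappa + 1) = 1 - 2*mu/(L + mu) = (L - mu)/(L + mu) = 45/203 = 0.2217


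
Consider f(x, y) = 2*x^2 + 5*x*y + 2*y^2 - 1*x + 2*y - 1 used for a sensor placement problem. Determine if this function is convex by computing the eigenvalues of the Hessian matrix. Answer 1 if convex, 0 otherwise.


The Hessian of f(x,y) = 2*x^2 + 5*x*y + 2*y^2 - 1*x + 2*y - 1 is:
H = [[4, 5], [5, 4]]
Trace = 4 + 4 = 8
Determinant = 4*4 - (5)^2 = -9
Discriminant = (8)^2 - 4*-9 = 100.0
Eigenvalues: lambda_1 = -1.0, lambda_2 = 9.0
The function is not convex.

0


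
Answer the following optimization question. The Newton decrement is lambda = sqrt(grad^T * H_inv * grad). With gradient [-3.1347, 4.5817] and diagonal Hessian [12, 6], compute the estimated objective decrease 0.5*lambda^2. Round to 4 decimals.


Step 1: H is diagonal, so H^(-1) * g = [-0.2612, 0.7636].
Step 2: g^T H^(-1) g = sum_i g_i^2 / H_ii
  = (-3.1347)^2/12 + (4.5817)^2/6
  = 0.8189 + 3.4987 = 4.3175
Step 3: Objective decrease = 0.5 * g^T H^(-1) g = 2.1588


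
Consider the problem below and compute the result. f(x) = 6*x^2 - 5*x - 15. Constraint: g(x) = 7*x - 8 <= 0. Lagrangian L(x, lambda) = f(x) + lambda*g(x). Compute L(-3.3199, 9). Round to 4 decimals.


Step 1: Evaluate f(x).
f(-3.3199) = 6*(-3.3199)^2 - 5*(-3.3199) - 15 = 67.7299
Step 2: Evaluate g(x).
g(-3.3199) = 7*-3.3199 - 8 = -31.2393
Step 3: Compute Lagrangian.
L = 67.7299 + 9*-31.2393 = -213.4238


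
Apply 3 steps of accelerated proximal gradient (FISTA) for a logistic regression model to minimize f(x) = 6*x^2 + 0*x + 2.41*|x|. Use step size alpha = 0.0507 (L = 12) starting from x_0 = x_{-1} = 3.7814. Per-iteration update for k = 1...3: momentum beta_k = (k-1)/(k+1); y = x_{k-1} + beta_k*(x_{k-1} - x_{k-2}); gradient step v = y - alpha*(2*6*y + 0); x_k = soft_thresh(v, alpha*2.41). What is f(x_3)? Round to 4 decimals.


FISTA on f(x) = 6*x^2 + 0*x + 2.41*|x|
L = 12, alpha = 0.0507
Iteration 1: beta = 0.0, y = 3.7814 + 0.0*(3.7814 - 3.7814) = 3.7814
  grad(y) = 45.3768, v = y - alpha*grad = 1.4808
  prox(v) = soft_thresh(1.4808, 0.1222) = 1.3586
Iteration 2: beta = 0.3333, y = 1.3586 + 0.3333*(1.3586 - 3.7814) = 0.551
  grad(y) = 6.6121, v = y - alpha*grad = 0.2158
  prox(v) = soft_thresh(0.2158, 0.1222) = 0.0936
Iteration 3: beta = 0.5, y = 0.0936 + 0.5*(0.0936 - 1.3586) = -0.5389
  grad(y) = -6.467, v = y - alpha*grad = -0.211
  prox(v) = soft_thresh(-0.211, 0.1222) = -0.0889
f(x_3) = 6*(-0.0889)^2 + 0*(-0.0889) + 2.41*|-0.0889| = 0.2615


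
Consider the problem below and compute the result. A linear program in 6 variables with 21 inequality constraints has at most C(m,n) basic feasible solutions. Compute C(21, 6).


Each vertex corresponds to some choice of n active constraints out of m, so the number of vertices is at most C(m, n) = m! / (n!(m-n)!).
m = 21, n = 6
Numerator: 21 * 20 * 19 * 18 * 17 * 16
Denominator: 6! = 720
C(21, 6) = 54264


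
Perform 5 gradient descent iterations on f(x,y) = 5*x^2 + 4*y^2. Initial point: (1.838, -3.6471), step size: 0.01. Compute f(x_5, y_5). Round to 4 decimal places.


Gradient descent on f(x,y) = 5*x^2 + 4*y^2.
Starting point: (1.838, -3.6471), alpha = 0.01
Step 1: grad_x = 2*5*1.838 = 18.38, grad_y = 2*4*-3.6471 = -29.1768
  x_1 = 1.838 - 0.01*18.38 = 1.6542
  y_1 = -3.6471 - 0.01*-29.1768 = -3.3553
Step 2: grad_x = 2*5*1.6542 = 16.542, grad_y = 2*4*-3.3553 = -26.8427
  x_2 = 1.6542 - 0.01*16.542 = 1.4888
  y_2 = -3.3553 - 0.01*-26.8427 = -3.0869
Step 3: grad_x = 2*5*1.4888 = 14.8878, grad_y = 2*4*-3.0869 = -24.6952
  x_3 = 1.4888 - 0.01*14.8878 = 1.3399
  y_3 = -3.0869 - 0.01*-24.6952 = -2.84
Step 4: grad_x = 2*5*1.3399 = 13.399, grad_y = 2*4*-2.84 = -22.7196
  x_4 = 1.3399 - 0.01*13.399 = 1.2059
  y_4 = -2.84 - 0.01*-22.7196 = -2.6128
Step 5: grad_x = 2*5*1.2059 = 12.0591, grad_y = 2*4*-2.6128 = -20.9021
  x_5 = 1.2059 - 0.01*12.0591 = 1.0853
  y_5 = -2.6128 - 0.01*-20.9021 = -2.4037
f(1.0853, -2.4037) = 5*1.0853^2 + 4*(-2.4037)^2 = 29.0014


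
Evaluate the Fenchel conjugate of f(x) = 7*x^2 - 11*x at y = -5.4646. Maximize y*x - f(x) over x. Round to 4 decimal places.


f*(y) = sup_x {y*x - a*x^2 - b*x} = sup_x {(y-b)*x - a*x^2}
FOC: (y - b) - 2a*x = 0 => x* = (y - b)/(2a)
x* = (-5.4646 + 11)/(2*7) = 0.3954
f*(-5.4646) = (y-b)^2/(4a) = (-5.4646 + 11)^2/(4*7)
= 30.6407/28 = 1.0943


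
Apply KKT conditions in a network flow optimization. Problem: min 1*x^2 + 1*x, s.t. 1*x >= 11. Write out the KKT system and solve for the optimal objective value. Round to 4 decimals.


Step 1: Try lambda = 0 (constraint inactive).
x_unc = -1/(2*1) = -0.5
Check: 1*-0.5 = -0.5 < 11 -- violated!
Step 2: Constraint must be active: 1*x = 11
x* = 11/1 = 11.0
lambda = (2*1*11.0 + 1)/1 = 23.0
Step 3: Compute optimal value.
f(x*) = 1*11.0^2 + 1*11.0 = 132.0


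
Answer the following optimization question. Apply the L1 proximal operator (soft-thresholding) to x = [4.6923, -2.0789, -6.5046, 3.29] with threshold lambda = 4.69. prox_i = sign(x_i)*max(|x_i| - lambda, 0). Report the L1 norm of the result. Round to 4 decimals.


Soft-thresholding with lambda = 4.69:
prox(4.6923) = sign(4.6923)*max(|4.6923| - 4.69, 0) = 0.0023
prox(-2.0789) = sign(-2.0789)*max(|-2.0789| - 4.69, 0) = 0.0
prox(-6.5046) = sign(-6.5046)*max(|-6.5046| - 4.69, 0) = -1.8146
prox(3.29) = sign(3.29)*max(|3.29| - 4.69, 0) = 0.0
prox(x) = [0.0023, 0.0, -1.8146, 0.0]
||prox(x)||_1 = 0.0023 + 0.0 + 1.8146 + 0.0 = 1.8169


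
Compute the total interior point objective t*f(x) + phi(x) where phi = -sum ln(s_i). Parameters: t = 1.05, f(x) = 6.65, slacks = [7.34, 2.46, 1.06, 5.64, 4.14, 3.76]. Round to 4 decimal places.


Step 1: Compute log-barrier.
ln values: [1.9933, 0.9002, 0.0583, 1.7299, 1.4207, 1.3244]
phi = -(1.9933 + 0.9002 + 0.0583 + 1.7299 + 1.4207 + 1.3244) = -7.4268
Step 2: Compute augmented objective.
t*f(x) = 1.05*6.65 = 6.9825
Total = 6.9825 - 7.4268 = -0.4443


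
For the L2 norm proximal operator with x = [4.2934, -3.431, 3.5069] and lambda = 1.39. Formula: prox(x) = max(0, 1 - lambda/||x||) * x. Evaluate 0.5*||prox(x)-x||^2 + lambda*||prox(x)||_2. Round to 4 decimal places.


Step 1: Compute ||x||.
||x|| = 6.5195
Step 2: Compute scaling factor.
scale = max(0, 1 - 1.39/6.5195) = 0.7868
Step 3: prox(x) = [3.378, -2.6995, 2.7592]
||prox(x)|| = 5.1295
Step 4: Proximal objective.
0.5*||prox-x||^2 = 0.9661
lambda*||prox|| = 7.13
Total = 8.096


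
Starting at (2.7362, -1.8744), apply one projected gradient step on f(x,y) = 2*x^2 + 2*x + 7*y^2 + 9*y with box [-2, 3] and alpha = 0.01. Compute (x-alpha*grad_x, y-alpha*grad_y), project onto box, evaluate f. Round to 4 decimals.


Step 1: Compute gradient at (2.7362, -1.8744).
grad_x = 2*2*2.7362 + 2 = 12.9448
grad_y = 2*7*-1.8744 + 9 = -17.2416
Step 2: Gradient step.
x_raw = 2.7362 - 0.01*12.9448 = 2.6068
y_raw = -1.8744 - 0.01*-17.2416 = -1.702
Step 3: Project onto [-2, 3].
x_proj = clip(2.6068) = 2.6068
y_proj = clip(-1.702) = -1.702
Step 4: Evaluate f.
f(2.6068, -1.702) = 23.7632


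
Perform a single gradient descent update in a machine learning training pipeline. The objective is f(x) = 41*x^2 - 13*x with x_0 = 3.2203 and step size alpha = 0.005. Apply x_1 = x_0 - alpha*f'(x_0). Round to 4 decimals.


We compute the gradient at x_0 and apply the update.
f'(x) = 82*x - 13
f'(3.2203) = 82*3.2203 - 13 = 251.0646
x_1 = 3.2203 - 0.005*251.0646 = 1.965


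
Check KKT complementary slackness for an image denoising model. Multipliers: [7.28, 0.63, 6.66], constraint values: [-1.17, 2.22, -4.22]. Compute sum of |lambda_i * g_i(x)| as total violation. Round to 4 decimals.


KKT complementary slackness check:
lambda_1 * g_1 = 7.28 * -1.17 = -8.5176
lambda_2 * g_2 = 0.63 * 2.22 = 1.3986
lambda_3 * g_3 = 6.66 * -4.22 = -28.1052
Total violation = 8.5176 + 1.3986 + 28.1052 = 38.0214


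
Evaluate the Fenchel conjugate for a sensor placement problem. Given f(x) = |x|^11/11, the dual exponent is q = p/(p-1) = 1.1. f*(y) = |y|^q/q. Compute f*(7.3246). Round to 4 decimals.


The conjugate exponent q satisfies 1/p + 1/q = 1.
p = 11, so q = 11/(11 - 1) = 1.1
|y|^q = 7.3246^1.1 = 8.9385
f*(7.3246) = 8.9385 / 1.1 = 8.1259


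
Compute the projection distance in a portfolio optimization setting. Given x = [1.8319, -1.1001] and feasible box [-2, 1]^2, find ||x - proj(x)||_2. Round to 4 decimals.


Project each component onto [-2, 1].
clip(1.8319) = 1.0, clip(-1.1001) = -1.1001
Projection = [1.0, -1.1001]
Squared diffs: [0.6921, 0.0]
Distance = sqrt(0.6921) = 0.8319


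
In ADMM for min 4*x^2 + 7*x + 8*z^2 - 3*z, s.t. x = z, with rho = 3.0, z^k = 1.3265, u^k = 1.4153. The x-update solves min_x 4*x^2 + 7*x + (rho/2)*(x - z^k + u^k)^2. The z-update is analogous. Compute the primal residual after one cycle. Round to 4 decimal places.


ADMM iteration with rho = 3.0, z^k = 1.3265, u^k = 1.4153
Step 1: x-update.
Minimize 4*x^2 + 7*x + (3.0/2)*(x - 1.3265 + 1.4153)^2
FOC: (2*4 + 3.0)*x = -7 + 3.0*(1.3265 - 1.4153)
x^{k+1} = -0.6606
Step 2: z-update.
Minimize 8*z^2 - 3*z + (3.0/2)*(-0.6606 - z + 1.4153)^2
FOC: (2*8 + 3.0)*z = 3 + 3.0*(-0.6606 + 1.4153)
z^{k+1} = 0.2771
Step 3: u-update.
u^{k+1} = 1.4153 - 0.6606 - 0.2771 = 0.4777
Step 4: Primal residual = |-0.6606 - 0.2771| = 0.9376


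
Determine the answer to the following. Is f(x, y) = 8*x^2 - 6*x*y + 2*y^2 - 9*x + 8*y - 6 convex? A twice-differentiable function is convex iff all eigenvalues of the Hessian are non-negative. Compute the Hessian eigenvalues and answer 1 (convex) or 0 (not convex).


The Hessian of f(x,y) = 8*x^2 - 6*x*y + 2*y^2 - 9*x + 8*y - 6 is:
H = [[16, -6], [-6, 4]]
Trace = 16 + 4 = 20
Determinant = 16*4 - (-6)^2 = 28
Discriminant = (20)^2 - 4*28 = 288.0
Eigenvalues: lambda_1 = 1.5147, lambda_2 = 18.4853
The function is convex.

1


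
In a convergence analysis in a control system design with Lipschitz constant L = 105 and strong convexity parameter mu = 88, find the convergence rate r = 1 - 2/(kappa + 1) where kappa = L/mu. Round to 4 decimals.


Step 1: Compute the condition number.
kappa = L/mu = 105/88 = 1.1932
Step 2: Compute the convergence rate.
r = 1 - 2/(kappa + 1) = 1 - 2*mu/(L + mu) = (L - mu)/(L + mu) = 17/193 = 0.0881


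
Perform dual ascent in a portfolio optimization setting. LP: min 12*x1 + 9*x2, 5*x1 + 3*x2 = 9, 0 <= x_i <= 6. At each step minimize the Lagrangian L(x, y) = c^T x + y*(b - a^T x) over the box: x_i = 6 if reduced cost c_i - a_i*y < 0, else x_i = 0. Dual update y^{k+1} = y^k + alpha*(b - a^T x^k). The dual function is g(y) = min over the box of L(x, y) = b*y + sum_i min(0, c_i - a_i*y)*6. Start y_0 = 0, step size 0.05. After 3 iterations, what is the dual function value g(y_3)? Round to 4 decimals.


Dual ascent for LP: min 12*x1 + 9*x2, 5*x1 + 3*x2 = 9, 0 <= x_i <= 6
Step 1: y^k = 0.0, reduced costs: (12.0, 9.0)
  x^k = (0.0, 0.0), subgradient = b - a^T x = 9.0
  y^{k+1} = 0.0 + 0.05*9.0 = 0.45
Step 2: y^k = 0.45, reduced costs: (9.75, 7.65)
  x^k = (0.0, 0.0), subgradient = b - a^T x = 9.0
  y^{k+1} = 0.45 + 0.05*9.0 = 0.9
Step 3: y^k = 0.9, reduced costs: (7.5, 6.3)
  x^k = (0.0, 0.0), subgradient = b - a^T x = 9.0
  y^{k+1} = 0.9 + 0.05*9.0 = 1.35
Dual objective at y_3 = 1.35: reduced costs (5.25, 4.95), box minimizer x = (0.0, 0.0)
g(y_3) = b*y + (c1 - a1*y)*x1 + (c2 - a2*y)*x2 = 9*1.35 + 5.25*0.0 + 4.95*0.0 = 12.15 + 0.0 + 0.0 = 12.15


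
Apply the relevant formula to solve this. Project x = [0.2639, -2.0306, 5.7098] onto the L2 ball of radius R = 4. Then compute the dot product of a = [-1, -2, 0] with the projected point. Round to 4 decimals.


Step 1: Compute ||x|| (intermediates to 6 decimals).
||x|| = sqrt(0.2639^2 + (-2.0306)^2 + 5.7098^2) = 6.065871
Step 2: Project.
Since ||x|| > R, scale = R/||x|| = 4/6.065871 = 0.659427, proj(x) = scale * x
proj(x) = [0.174023, -1.339032, 3.765196]
Step 3: Dot product.
a^T * proj(x) = -1*0.174023 - 2*(-1.339032) + 0*3.765196 = 2.504


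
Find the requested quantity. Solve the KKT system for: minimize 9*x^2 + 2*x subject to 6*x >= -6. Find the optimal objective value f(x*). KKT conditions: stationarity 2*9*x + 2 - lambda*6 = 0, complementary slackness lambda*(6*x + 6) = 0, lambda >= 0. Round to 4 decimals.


Step 1: Try lambda = 0 (constraint inactive).
Stationarity: 2*9*x + 2 = 0
x* = -2/(2*9) = -1/9 = -0.1111 (rounded; the exact value -1/9 is used below)
Check constraint: 6*-0.1111 = -0.6666 >= -6 -- satisfied.
Step 2: Compute optimal value.
f(x*) = 9*(-1/9)^2 + 2*(-1/9) = -0.1111


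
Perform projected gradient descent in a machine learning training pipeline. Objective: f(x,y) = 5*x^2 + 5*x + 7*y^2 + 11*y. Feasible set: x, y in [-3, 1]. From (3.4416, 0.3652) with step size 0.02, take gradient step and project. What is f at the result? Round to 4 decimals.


Step 1: Compute gradient at (3.4416, 0.3652).
grad_x = 2*5*3.4416 + 5 = 39.416
grad_y = 2*7*0.3652 + 11 = 16.1128
Step 2: Gradient step.
x_raw = 3.4416 - 0.02*39.416 = 2.6533
y_raw = 0.3652 - 0.02*16.1128 = 0.0429
Step 3: Project onto [-3, 1].
x_proj = clip(2.6533) = 1.0
y_proj = clip(0.0429) = 0.0429
Step 4: Evaluate f.
f(1.0, 0.0429) = 10.4853


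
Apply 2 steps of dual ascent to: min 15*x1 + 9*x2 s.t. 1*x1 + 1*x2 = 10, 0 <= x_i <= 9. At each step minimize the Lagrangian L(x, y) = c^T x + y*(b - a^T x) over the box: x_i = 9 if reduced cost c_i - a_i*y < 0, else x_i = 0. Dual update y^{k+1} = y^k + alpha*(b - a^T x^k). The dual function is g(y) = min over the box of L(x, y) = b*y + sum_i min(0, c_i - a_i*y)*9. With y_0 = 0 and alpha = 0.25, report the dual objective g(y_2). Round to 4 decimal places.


Dual ascent for LP: min 15*x1 + 9*x2, 1*x1 + 1*x2 = 10, 0 <= x_i <= 9
Step 1: y^k = 0.0, reduced costs: (15.0, 9.0)
  x^k = (0.0, 0.0), subgradient = b - a^T x = 10.0
  y^{k+1} = 0.0 + 0.25*10.0 = 2.5
Step 2: y^k = 2.5, reduced costs: (12.5, 6.5)
  x^k = (0.0, 0.0), subgradient = b - a^T x = 10.0
  y^{k+1} = 2.5 + 0.25*10.0 = 5.0
Dual objective at y_2 = 5.0: reduced costs (10.0, 4.0), box minimizer x = (0.0, 0.0)
g(y_2) = b*y + (c1 - a1*y)*x1 + (c2 - a2*y)*x2 = 10*5.0 + 10.0*0.0 + 4.0*0.0 = 50.0 + 0.0 + 0.0 = 50.0


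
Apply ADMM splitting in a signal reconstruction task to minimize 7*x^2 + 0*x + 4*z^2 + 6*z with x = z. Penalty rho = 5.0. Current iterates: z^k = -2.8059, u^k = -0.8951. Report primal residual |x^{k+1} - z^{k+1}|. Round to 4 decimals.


ADMM iteration with rho = 5.0, z^k = -2.8059, u^k = -0.8951
Step 1: x-update.
Minimize 7*x^2 + 0*x + (5.0/2)*(x + 2.8059 - 0.8951)^2
FOC: (2*7 + 5.0)*x = 0 + 5.0*(-2.8059 + 0.8951)
x^{k+1} = -0.5028
Step 2: z-update.
Minimize 4*z^2 + 6*z + (5.0/2)*(-0.5028 - z - 0.8951)^2
FOC: (2*4 + 5.0)*z = -6 + 5.0*(-0.5028 - 0.8951)
z^{k+1} = -0.9992
Step 3: u-update.
u^{k+1} = -0.8951 - 0.5028 + 0.9992 = -0.3987
Step 4: Primal residual = |-0.5028 + 0.9992| = 0.4964


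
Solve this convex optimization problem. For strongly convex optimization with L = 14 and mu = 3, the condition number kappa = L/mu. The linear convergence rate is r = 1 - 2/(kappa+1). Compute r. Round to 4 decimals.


Step 1: Compute the condition number.
kappa = L/mu = 14/3 = 4.6667
Step 2: Compute the convergence rate.
r = 1 - 2/(kappa + 1) = 1 - 2*mu/(L + mu) = (L - mu)/(L + mu) = 11/17 = 0.6471


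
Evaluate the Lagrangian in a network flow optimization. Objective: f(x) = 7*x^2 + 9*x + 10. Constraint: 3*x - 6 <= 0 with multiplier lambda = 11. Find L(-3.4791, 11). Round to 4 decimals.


Step 1: Evaluate f(x).
f(-3.4791) = 7*(-3.4791)^2 + 9*(-3.4791) + 10 = 63.4171
Step 2: Evaluate g(x).
g(-3.4791) = 3*-3.4791 - 6 = -16.4373
Step 3: Compute Lagrangian.
L = 63.4171 + 11*-16.4373 = -117.3932


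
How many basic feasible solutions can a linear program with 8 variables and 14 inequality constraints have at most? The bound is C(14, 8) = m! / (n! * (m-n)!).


Each vertex corresponds to some choice of n active constraints out of m, so the number of vertices is at most C(m, n) = m! / (n!(m-n)!).
m = 14, n = 8
Numerator: 14 * 13 * 12 * 11 * 10 * 9 * 8 * 7
Denominator: 8! = 40320
C(14, 8) = 3003


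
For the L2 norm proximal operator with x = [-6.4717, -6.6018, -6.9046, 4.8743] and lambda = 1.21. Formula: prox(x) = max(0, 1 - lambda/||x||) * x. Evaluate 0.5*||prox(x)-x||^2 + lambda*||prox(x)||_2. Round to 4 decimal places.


Step 1: Compute ||x||.
||x|| = 12.5259
Step 2: Compute scaling factor.
scale = max(0, 1 - 1.21/12.5259) = 0.9034
Step 3: prox(x) = [-5.8465, -5.9641, -6.2376, 4.4034]
||prox(x)|| = 11.3159
Step 4: Proximal objective.
0.5*||prox-x||^2 = 0.7321
lambda*||prox|| = 13.6922
Total = 14.4243


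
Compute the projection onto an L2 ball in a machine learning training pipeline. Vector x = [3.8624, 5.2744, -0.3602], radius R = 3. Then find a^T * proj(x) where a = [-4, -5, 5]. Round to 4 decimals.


Step 1: Compute ||x|| (intermediates to 6 decimals).
||x|| = sqrt(3.8624^2 + 5.2744^2 + (-0.3602)^2) = 6.547303
Step 2: Project.
Since ||x|| > R, scale = R/||x|| = 3/6.547303 = 0.458204, proj(x) = scale * x
proj(x) = [1.769767, 2.416751, -0.165045]
Step 3: Dot product.
a^T * proj(x) = -4*1.769767 - 5*2.416751 + 5*(-0.165045) = -19.988


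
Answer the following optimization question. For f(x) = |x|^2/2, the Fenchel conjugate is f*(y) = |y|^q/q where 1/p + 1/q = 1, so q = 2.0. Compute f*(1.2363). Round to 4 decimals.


The conjugate exponent q satisfies 1/p + 1/q = 1.
p = 2, so q = 2/(2 - 1) = 2.0
|y|^q = 1.2363^2.0 = 1.5284
f*(1.2363) = 1.5284 / 2.0 = 0.7642


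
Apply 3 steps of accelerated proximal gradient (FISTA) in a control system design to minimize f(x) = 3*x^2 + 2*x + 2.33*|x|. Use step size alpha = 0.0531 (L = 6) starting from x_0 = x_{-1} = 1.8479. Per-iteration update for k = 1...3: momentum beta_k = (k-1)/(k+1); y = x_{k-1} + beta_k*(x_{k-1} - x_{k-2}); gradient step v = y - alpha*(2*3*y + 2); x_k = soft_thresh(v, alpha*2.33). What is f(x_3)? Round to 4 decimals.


FISTA on f(x) = 3*x^2 + 2*x + 2.33*|x|
L = 6, alpha = 0.0531
Iteration 1: beta = 0.0, y = 1.8479 + 0.0*(1.8479 - 1.8479) = 1.8479
  grad(y) = 13.0874, v = y - alpha*grad = 1.153
  prox(v) = soft_thresh(1.153, 0.1237) = 1.0292
Iteration 2: beta = 0.3333, y = 1.0292 + 0.3333*(1.0292 - 1.8479) = 0.7563
  grad(y) = 6.5381, v = y - alpha*grad = 0.4092
  prox(v) = soft_thresh(0.4092, 0.1237) = 0.2855
Iteration 3: beta = 0.5, y = 0.2855 + 0.5*(0.2855 - 1.0292) = -0.0864
  grad(y) = 1.4814, v = y - alpha*grad = -0.1651
  prox(v) = soft_thresh(-0.1651, 0.1237) = -0.0414
f(x_3) = 3*(-0.0414)^2 + 2*(-0.0414) + 2.33*|-0.0414| = 0.0188


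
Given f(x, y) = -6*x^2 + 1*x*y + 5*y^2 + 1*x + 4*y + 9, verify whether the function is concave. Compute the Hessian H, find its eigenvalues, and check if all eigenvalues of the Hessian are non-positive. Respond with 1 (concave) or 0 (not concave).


The Hessian of f(x,y) = -6*x^2 + 1*x*y + 5*y^2 + 1*x + 4*y + 9 is:
H = [[-12, 1], [1, 10]]
Trace = -12 + 10 = -2
Determinant = -12*10 - (1)^2 = -121
Discriminant = (-2)^2 - 4*-121 = 488.0
Eigenvalues: lambda_1 = -12.0454, lambda_2 = 10.0454
The function is not concave.

0


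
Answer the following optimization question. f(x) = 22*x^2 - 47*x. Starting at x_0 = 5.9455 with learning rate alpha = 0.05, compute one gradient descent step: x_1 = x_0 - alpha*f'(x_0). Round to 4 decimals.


We compute the gradient at x_0 and apply the update.
f'(x) = 44*x - 47
f'(5.9455) = 44*5.9455 - 47 = 214.602
x_1 = 5.9455 - 0.05*214.602 = -4.7846


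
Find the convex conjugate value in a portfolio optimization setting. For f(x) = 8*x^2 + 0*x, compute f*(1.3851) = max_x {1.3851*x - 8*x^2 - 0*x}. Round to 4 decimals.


f*(y) = sup_x {y*x - a*x^2 - b*x} = sup_x {(y-b)*x - a*x^2}
FOC: (y - b) - 2a*x = 0 => x* = (y - b)/(2a)
x* = (1.3851 - 0)/(2*8) = 0.0866
f*(1.3851) = (y-b)^2/(4a) = (1.3851 - 0)^2/(4*8)
= 1.9185/32 = 0.06


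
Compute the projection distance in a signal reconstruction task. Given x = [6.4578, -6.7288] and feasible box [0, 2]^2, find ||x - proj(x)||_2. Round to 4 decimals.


Project each component onto [0, 2].
clip(6.4578) = 2.0, clip(-6.7288) = 0.0
Projection = [2.0, 0.0]
Squared diffs: [19.872, 45.2767]
Distance = sqrt(65.1487) = 8.0715


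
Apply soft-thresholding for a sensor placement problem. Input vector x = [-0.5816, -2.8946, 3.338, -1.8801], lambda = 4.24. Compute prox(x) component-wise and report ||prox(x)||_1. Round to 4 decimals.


Soft-thresholding with lambda = 4.24:
prox(-0.5816) = sign(-0.5816)*max(|-0.5816| - 4.24, 0) = 0.0
prox(-2.8946) = sign(-2.8946)*max(|-2.8946| - 4.24, 0) = 0.0
prox(3.338) = sign(3.338)*max(|3.338| - 4.24, 0) = 0.0
prox(-1.8801) = sign(-1.8801)*max(|-1.8801| - 4.24, 0) = 0.0
prox(x) = [0.0, 0.0, 0.0, 0.0]
||prox(x)||_1 = 0.0 + 0.0 + 0.0 + 0.0 = 0.0


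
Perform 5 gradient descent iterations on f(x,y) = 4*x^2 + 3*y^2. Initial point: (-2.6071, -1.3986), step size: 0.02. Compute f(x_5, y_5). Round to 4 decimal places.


Gradient descent on f(x,y) = 4*x^2 + 3*y^2.
Starting point: (-2.6071, -1.3986), alpha = 0.02
Step 1: grad_x = 2*4*-2.6071 = -20.8568, grad_y = 2*3*-1.3986 = -8.3916
  x_1 = -2.6071 - 0.02*-20.8568 = -2.19
  y_1 = -1.3986 - 0.02*-8.3916 = -1.2308
Step 2: grad_x = 2*4*-2.19 = -17.5197, grad_y = 2*3*-1.2308 = -7.3846
  x_2 = -2.19 - 0.02*-17.5197 = -1.8396
  y_2 = -1.2308 - 0.02*-7.3846 = -1.0831
Step 3: grad_x = 2*4*-1.8396 = -14.7166, grad_y = 2*3*-1.0831 = -6.4985
  x_3 = -1.8396 - 0.02*-14.7166 = -1.5452
  y_3 = -1.0831 - 0.02*-6.4985 = -0.9531
Step 4: grad_x = 2*4*-1.5452 = -12.3619, grad_y = 2*3*-0.9531 = -5.7186
  x_4 = -1.5452 - 0.02*-12.3619 = -1.298
  y_4 = -0.9531 - 0.02*-5.7186 = -0.8387
Step 5: grad_x = 2*4*-1.298 = -10.384, grad_y = 2*3*-0.8387 = -5.0324
  x_5 = -1.298 - 0.02*-10.384 = -1.0903
  y_5 = -0.8387 - 0.02*-5.0324 = -0.7381
f(-1.0903, -0.7381) = 4*(-1.0903)^2 + 3*(-0.7381)^2 = 6.3895


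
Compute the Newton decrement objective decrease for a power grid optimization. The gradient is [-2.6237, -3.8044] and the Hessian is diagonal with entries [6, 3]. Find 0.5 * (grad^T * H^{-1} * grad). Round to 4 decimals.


Step 1: H is diagonal, so H^(-1) * g = [-0.4373, -1.2681].
Step 2: g^T H^(-1) g = sum_i g_i^2 / H_ii
  = (-2.6237)^2/6 + (-3.8044)^2/3
  = 1.1473 + 4.8245 = 5.9718
Step 3: Objective decrease = 0.5 * g^T H^(-1) g = 2.9859


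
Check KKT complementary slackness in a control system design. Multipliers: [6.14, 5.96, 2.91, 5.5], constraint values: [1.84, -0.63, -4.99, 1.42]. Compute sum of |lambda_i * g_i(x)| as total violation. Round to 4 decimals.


KKT complementary slackness check:
lambda_1 * g_1 = 6.14 * 1.84 = 11.2976
lambda_2 * g_2 = 5.96 * -0.63 = -3.7548
lambda_3 * g_3 = 2.91 * -4.99 = -14.5209
lambda_4 * g_4 = 5.5 * 1.42 = 7.81
Total violation = 11.2976 + 3.7548 + 14.5209 + 7.81 = 37.3833


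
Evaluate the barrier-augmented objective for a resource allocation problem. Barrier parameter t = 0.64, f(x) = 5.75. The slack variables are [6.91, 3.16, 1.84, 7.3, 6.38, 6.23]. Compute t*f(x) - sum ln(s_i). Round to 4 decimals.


Step 1: Compute log-barrier.
ln values: [1.933, 1.1506, 0.6098, 1.9879, 1.8532, 1.8294]
phi = -(1.933 + 1.1506 + 0.6098 + 1.9879 + 1.8532 + 1.8294) = -9.3637
Step 2: Compute augmented objective.
t*f(x) = 0.64*5.75 = 3.68
Total = 3.68 - 9.3637 = -5.6837


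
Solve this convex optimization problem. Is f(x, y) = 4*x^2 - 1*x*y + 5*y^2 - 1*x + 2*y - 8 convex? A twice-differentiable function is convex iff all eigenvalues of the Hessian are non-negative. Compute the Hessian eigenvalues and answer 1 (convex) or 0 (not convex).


The Hessian of f(x,y) = 4*x^2 - 1*x*y + 5*y^2 - 1*x + 2*y - 8 is:
H = [[8, -1], [-1, 10]]
Trace = 8 + 10 = 18
Determinant = 8*10 - (-1)^2 = 79
Discriminant = (18)^2 - 4*79 = 8.0
Eigenvalues: lambda_1 = 7.5858, lambda_2 = 10.4142
The function is convex.

1


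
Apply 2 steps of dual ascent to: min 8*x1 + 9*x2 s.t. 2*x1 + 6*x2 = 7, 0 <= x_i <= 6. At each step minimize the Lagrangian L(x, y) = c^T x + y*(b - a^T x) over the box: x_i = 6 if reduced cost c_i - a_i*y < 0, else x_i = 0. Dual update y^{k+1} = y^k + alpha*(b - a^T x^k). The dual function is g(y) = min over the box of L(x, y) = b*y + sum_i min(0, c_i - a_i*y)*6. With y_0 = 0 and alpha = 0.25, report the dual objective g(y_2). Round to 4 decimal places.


Dual ascent for LP: min 8*x1 + 9*x2, 2*x1 + 6*x2 = 7, 0 <= x_i <= 6
Step 1: y^k = 0.0, reduced costs: (8.0, 9.0)
  x^k = (0.0, 0.0), subgradient = b - a^T x = 7.0
  y^{k+1} = 0.0 + 0.25*7.0 = 1.75
Step 2: y^k = 1.75, reduced costs: (4.5, -1.5)
  x^k = (0.0, 6.0), subgradient = b - a^T x = -29.0
  y^{k+1} = 1.75 + 0.25*-29.0 = -5.5
Dual objective at y_2 = -5.5: reduced costs (19.0, 42.0), box minimizer x = (0.0, 0.0)
g(y_2) = b*y + (c1 - a1*y)*x1 + (c2 - a2*y)*x2 = 7*(-5.5) + 19.0*0.0 + 42.0*0.0 = -38.5 + 0.0 + 0.0 = -38.5


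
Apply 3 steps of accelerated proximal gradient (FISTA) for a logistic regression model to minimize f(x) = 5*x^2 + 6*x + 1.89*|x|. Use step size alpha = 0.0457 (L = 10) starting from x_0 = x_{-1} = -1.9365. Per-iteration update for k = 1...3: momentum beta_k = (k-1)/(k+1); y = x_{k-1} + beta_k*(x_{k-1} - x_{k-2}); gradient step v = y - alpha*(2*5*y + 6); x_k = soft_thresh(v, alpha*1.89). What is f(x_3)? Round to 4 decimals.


FISTA on f(x) = 5*x^2 + 6*x + 1.89*|x|
L = 10, alpha = 0.0457
Iteration 1: beta = 0.0, y = -1.9365 + 0.0*(-1.9365 + 1.9365) = -1.9365
  grad(y) = -13.365, v = y - alpha*grad = -1.3257
  prox(v) = soft_thresh(-1.3257, 0.0864) = -1.2393
Iteration 2: beta = 0.3333, y = -1.2393 + 0.3333*(-1.2393 + 1.9365) = -1.007
  grad(y) = -4.0696, v = y - alpha*grad = -0.821
  prox(v) = soft_thresh(-0.821, 0.0864) = -0.7346
Iteration 3: beta = 0.5, y = -0.7346 + 0.5*(-0.7346 + 1.2393) = -0.4822
  grad(y) = 1.1776, v = y - alpha*grad = -0.5361
  prox(v) = soft_thresh(-0.5361, 0.0864) = -0.4497
f(x_3) = 5*(-0.4497)^2 + 6*(-0.4497) + 1.89*|-0.4497| = -0.8371


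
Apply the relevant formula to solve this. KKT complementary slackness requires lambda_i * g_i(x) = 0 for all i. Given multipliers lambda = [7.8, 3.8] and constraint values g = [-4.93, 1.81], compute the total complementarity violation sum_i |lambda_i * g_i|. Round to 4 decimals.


KKT complementary slackness check:
lambda_1 * g_1 = 7.8 * -4.93 = -38.454
lambda_2 * g_2 = 3.8 * 1.81 = 6.878
Total violation = 38.454 + 6.878 = 45.332


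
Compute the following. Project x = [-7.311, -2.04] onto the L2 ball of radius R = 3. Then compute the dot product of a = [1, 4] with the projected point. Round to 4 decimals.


Step 1: Compute ||x|| (intermediates to 6 decimals).
||x|| = sqrt((-7.311)^2 + (-2.04)^2) = 7.590278
Step 2: Project.
Since ||x|| > R, scale = R/||x|| = 3/7.590278 = 0.395242, proj(x) = scale * x
proj(x) = [-2.889614, -0.806294]
Step 3: Dot product.
a^T * proj(x) = 1*(-2.889614) + 4*(-0.806294) = -6.1148


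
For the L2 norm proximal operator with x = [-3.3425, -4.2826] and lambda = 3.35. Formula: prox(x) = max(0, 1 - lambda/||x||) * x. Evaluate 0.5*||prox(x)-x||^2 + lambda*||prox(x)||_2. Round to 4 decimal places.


Step 1: Compute ||x||.
||x|| = 5.4326
Step 2: Compute scaling factor.
scale = max(0, 1 - 3.35/5.4326) = 0.3834
Step 3: prox(x) = [-1.2813, -1.6417]
||prox(x)|| = 2.0826
Step 4: Proximal objective.
0.5*||prox-x||^2 = 5.6113
lambda*||prox|| = 6.9767
Total = 12.5879


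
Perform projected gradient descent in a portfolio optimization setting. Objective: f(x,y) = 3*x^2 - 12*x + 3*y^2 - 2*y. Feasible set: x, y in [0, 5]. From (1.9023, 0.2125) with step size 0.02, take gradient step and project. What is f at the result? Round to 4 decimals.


Step 1: Compute gradient at (1.9023, 0.2125).
grad_x = 2*3*1.9023 - 12 = -0.5862
grad_y = 2*3*0.2125 - 2 = -0.725
Step 2: Gradient step.
x_raw = 1.9023 - 0.02*-0.5862 = 1.914
y_raw = 0.2125 - 0.02*-0.725 = 0.227
Step 3: Project onto [0, 5].
x_proj = clip(1.914) = 1.914
y_proj = clip(0.227) = 0.227
Step 4: Evaluate f.
f(1.914, 0.227) = -12.2772


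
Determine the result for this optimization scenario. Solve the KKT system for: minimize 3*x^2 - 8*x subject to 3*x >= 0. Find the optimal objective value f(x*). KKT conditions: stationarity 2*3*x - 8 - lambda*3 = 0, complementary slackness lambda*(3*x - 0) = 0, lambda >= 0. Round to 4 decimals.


Step 1: Try lambda = 0 (constraint inactive).
Stationarity: 2*3*x - 8 = 0
x* = 8/(2*3) = 4/3 = 1.3333 (rounded; the exact value 4/3 is used below)
Check constraint: 3*1.3333 = 3.9999 >= 0 -- satisfied.
Step 2: Compute optimal value.
f(x*) = 3*(4/3)^2 - 8*(4/3) = -5.3333


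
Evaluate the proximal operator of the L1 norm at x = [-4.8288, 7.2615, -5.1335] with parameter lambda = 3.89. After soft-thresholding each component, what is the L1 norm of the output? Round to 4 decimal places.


Soft-thresholding with lambda = 3.89:
prox(-4.8288) = sign(-4.8288)*max(|-4.8288| - 3.89, 0) = -0.9388
prox(7.2615) = sign(7.2615)*max(|7.2615| - 3.89, 0) = 3.3715
prox(-5.1335) = sign(-5.1335)*max(|-5.1335| - 3.89, 0) = -1.2435
prox(x) = [-0.9388, 3.3715, -1.2435]
||prox(x)||_1 = 0.9388 + 3.3715 + 1.2435 = 5.5538


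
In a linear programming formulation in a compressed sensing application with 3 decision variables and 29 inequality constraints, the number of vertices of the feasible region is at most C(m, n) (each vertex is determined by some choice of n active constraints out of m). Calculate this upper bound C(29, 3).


Each vertex corresponds to some choice of n active constraints out of m, so the number of vertices is at most C(m, n) = m! / (n!(m-n)!).
m = 29, n = 3
Numerator: 29 * 28 * 27
Denominator: 3! = 6
C(29, 3) = 3654


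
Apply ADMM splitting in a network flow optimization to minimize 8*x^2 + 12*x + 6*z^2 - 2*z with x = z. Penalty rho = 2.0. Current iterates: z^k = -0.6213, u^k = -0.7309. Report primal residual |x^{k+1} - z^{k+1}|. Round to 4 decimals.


ADMM iteration with rho = 2.0, z^k = -0.6213, u^k = -0.7309
Step 1: x-update.
Minimize 8*x^2 + 12*x + (2.0/2)*(x + 0.6213 - 0.7309)^2
FOC: (2*8 + 2.0)*x = -12 + 2.0*(-0.6213 + 0.7309)
x^{k+1} = -0.6545
Step 2: z-update.
Minimize 6*z^2 - 2*z + (2.0/2)*(-0.6545 - z - 0.7309)^2
FOC: (2*6 + 2.0)*z = 2 + 2.0*(-0.6545 - 0.7309)
z^{k+1} = -0.0551
Step 3: u-update.
u^{k+1} = -0.7309 - 0.6545 + 0.0551 = -1.3303
Step 4: Primal residual = |-0.6545 + 0.0551| = 0.5994


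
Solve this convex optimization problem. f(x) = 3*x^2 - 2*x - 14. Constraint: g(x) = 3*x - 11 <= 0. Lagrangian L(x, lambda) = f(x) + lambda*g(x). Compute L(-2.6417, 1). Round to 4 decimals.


Step 1: Evaluate f(x).
f(-2.6417) = 3*(-2.6417)^2 - 2*(-2.6417) - 14 = 12.2191
Step 2: Evaluate g(x).
g(-2.6417) = 3*-2.6417 - 11 = -18.9251
Step 3: Compute Lagrangian.
L = 12.2191 + 1*-18.9251 = -6.706


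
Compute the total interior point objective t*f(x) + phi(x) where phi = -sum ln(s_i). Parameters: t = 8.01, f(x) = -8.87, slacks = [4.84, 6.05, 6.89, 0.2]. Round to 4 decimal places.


Step 1: Compute log-barrier.
ln values: [1.5769, 1.8001, 1.9301, -1.6094]
phi = -(1.5769 + 1.8001 + 1.9301 - 1.6094) = -3.6976
Step 2: Compute augmented objective.
t*f(x) = 8.01*-8.87 = -71.0487
Total = -71.0487 - 3.6976 = -74.7463


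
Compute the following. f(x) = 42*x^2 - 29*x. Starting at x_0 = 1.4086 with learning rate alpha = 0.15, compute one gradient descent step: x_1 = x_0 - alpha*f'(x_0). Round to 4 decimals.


We compute the gradient at x_0 and apply the update.
f'(x) = 84*x - 29
f'(1.4086) = 84*1.4086 - 29 = 89.3224
x_1 = 1.4086 - 0.15*89.3224 = -11.9898


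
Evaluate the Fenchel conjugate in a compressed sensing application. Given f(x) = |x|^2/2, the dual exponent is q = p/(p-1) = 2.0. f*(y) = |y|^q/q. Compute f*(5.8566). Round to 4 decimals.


The conjugate exponent q satisfies 1/p + 1/q = 1.
p = 2, so q = 2/(2 - 1) = 2.0
|y|^q = 5.8566^2.0 = 34.2998
f*(5.8566) = 34.2998 / 2.0 = 17.1499


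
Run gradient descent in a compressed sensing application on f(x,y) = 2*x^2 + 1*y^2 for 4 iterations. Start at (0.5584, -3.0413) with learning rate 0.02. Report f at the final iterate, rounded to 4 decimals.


Gradient descent on f(x,y) = 2*x^2 + 1*y^2.
Starting point: (0.5584, -3.0413), alpha = 0.02
Step 1: grad_x = 2*2*0.5584 = 2.2336, grad_y = 2*1*-3.0413 = -6.0826
  x_1 = 0.5584 - 0.02*2.2336 = 0.5137
  y_1 = -3.0413 - 0.02*-6.0826 = -2.9196
Step 2: grad_x = 2*2*0.5137 = 2.0549, grad_y = 2*1*-2.9196 = -5.8393
  x_2 = 0.5137 - 0.02*2.0549 = 0.4726
  y_2 = -2.9196 - 0.02*-5.8393 = -2.8029
Step 3: grad_x = 2*2*0.4726 = 1.8905, grad_y = 2*1*-2.8029 = -5.6057
  x_3 = 0.4726 - 0.02*1.8905 = 0.4348
  y_3 = -2.8029 - 0.02*-5.6057 = -2.6907
Step 4: grad_x = 2*2*0.4348 = 1.7393, grad_y = 2*1*-2.6907 = -5.3815
  x_4 = 0.4348 - 0.02*1.7393 = 0.4
  y_4 = -2.6907 - 0.02*-5.3815 = -2.5831
f(0.4, -2.5831) = 2*0.4^2 + 1*(-2.5831)^2 = 6.9926


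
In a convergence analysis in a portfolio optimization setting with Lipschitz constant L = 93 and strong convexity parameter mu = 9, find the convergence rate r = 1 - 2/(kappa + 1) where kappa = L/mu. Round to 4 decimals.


Step 1: Compute the condition number.
kappa = L/mu = 93/9 = 10.3333
Step 2: Compute the convergence rate.
r = 1 - 2/(kappa + 1) = 1 - 2*mu/(L + mu) = (L - mu)/(L + mu) = 84/102 = 0.8235


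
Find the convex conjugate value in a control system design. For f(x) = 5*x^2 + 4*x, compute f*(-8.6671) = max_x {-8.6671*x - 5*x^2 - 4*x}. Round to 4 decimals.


f*(y) = sup_x {y*x - a*x^2 - b*x} = sup_x {(y-b)*x - a*x^2}
FOC: (y - b) - 2a*x = 0 => x* = (y - b)/(2a)
x* = (-8.6671 - 4)/(2*5) = -1.2667
f*(-8.6671) = (y-b)^2/(4a) = (-8.6671 - 4)^2/(4*5)
= 160.4554/20 = 8.0228


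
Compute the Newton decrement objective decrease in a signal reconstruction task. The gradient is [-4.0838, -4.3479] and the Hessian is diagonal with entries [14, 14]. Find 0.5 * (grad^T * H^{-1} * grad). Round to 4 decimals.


Step 1: H is diagonal, so H^(-1) * g = [-0.2917, -0.3106].
Step 2: g^T H^(-1) g = sum_i g_i^2 / H_ii
  = (-4.0838)^2/14 + (-4.3479)^2/14
  = 1.1912 + 1.3503 = 2.5415
Step 3: Objective decrease = 0.5 * g^T H^(-1) g = 1.2708


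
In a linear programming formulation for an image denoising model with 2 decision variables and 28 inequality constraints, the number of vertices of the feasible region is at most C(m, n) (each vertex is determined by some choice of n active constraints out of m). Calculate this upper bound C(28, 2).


Each vertex corresponds to some choice of n active constraints out of m, so the number of vertices is at most C(m, n) = m! / (n!(m-n)!).
m = 28, n = 2
Numerator: 28 * 27
Denominator: 2! = 2
C(28, 2) = 378


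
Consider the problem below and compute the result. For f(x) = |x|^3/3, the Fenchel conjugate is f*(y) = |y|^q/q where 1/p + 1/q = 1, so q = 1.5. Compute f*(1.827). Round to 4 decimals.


The conjugate exponent q satisfies 1/p + 1/q = 1.
p = 3, so q = 3/(3 - 1) = 1.5
|y|^q = 1.827^1.5 = 2.4695
f*(1.827) = 2.4695 / 1.5 = 1.6463


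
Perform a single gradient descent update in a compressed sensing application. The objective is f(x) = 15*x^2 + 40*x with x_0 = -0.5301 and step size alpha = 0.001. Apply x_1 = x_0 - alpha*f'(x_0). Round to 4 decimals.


We compute the gradient at x_0 and apply the update.
f'(x) = 30*x + 40
f'(-0.5301) = 30*-0.5301 + 40 = 24.097
x_1 = -0.5301 - 0.001*24.097 = -0.5542


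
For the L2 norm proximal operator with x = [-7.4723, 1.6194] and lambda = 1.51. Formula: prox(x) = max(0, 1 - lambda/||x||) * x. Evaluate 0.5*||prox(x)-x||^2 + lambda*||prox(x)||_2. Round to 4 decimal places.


Step 1: Compute ||x||.
||x|| = 7.6458
Step 2: Compute scaling factor.
scale = max(0, 1 - 1.51/7.6458) = 0.8025
Step 3: prox(x) = [-5.9966, 1.2996]
||prox(x)|| = 6.1358
Step 4: Proximal objective.
0.5*||prox-x||^2 = 1.1401
lambda*||prox|| = 9.2651
Total = 10.4051


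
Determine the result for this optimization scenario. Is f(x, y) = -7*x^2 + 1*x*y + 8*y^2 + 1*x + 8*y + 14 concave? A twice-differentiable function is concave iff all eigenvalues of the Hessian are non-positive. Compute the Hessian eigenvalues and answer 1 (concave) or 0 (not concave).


The Hessian of f(x,y) = -7*x^2 + 1*x*y + 8*y^2 + 1*x + 8*y + 14 is:
H = [[-14, 1], [1, 16]]
Trace = -14 + 16 = 2
Determinant = -14*16 - (1)^2 = -225
Discriminant = (2)^2 - 4*-225 = 904.0
Eigenvalues: lambda_1 = -14.0333, lambda_2 = 16.0333
The function is not concave.

0


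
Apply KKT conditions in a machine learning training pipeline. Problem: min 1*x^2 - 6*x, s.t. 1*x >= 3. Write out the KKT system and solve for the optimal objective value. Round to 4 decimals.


Step 1: Try lambda = 0 (constraint inactive).
Stationarity: 2*1*x - 6 = 0
x* = 6/(2*1) = 3.0
Check constraint: 1*3.0 = 3.0 >= 3 -- satisfied.
Step 2: Compute optimal value.
f(x*) = 1*3.0^2 - 6*3.0 = -9.0


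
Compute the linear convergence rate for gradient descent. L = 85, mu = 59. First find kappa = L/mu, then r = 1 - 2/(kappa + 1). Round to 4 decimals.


Step 1: Compute the condition number.
kappa = L/mu = 85/59 = 1.4407
Step 2: Compute the convergence rate.
r = 1 - 2/(kappa + 1) = 1 - 2*mu/(L + mu) = (L - mu)/(L + mu) = 26/144 = 0.1806


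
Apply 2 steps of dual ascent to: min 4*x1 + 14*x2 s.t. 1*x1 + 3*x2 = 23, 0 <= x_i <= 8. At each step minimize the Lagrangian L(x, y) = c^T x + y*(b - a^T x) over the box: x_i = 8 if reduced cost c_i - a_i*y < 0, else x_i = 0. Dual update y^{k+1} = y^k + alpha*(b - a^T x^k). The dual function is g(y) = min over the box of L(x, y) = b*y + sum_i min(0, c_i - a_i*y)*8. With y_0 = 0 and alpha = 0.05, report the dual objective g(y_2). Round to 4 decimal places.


Dual ascent for LP: min 4*x1 + 14*x2, 1*x1 + 3*x2 = 23, 0 <= x_i <= 8
Step 1: y^k = 0.0, reduced costs: (4.0, 14.0)
  x^k = (0.0, 0.0), subgradient = b - a^T x = 23.0
  y^{k+1} = 0.0 + 0.05*23.0 = 1.15
Step 2: y^k = 1.15, reduced costs: (2.85, 10.55)
  x^k = (0.0, 0.0), subgradient = b - a^T x = 23.0
  y^{k+1} = 1.15 + 0.05*23.0 = 2.3
Dual objective at y_2 = 2.3: reduced costs (1.7, 7.1), box minimizer x = (0.0, 0.0)
g(y_2) = b*y + (c1 - a1*y)*x1 + (c2 - a2*y)*x2 = 23*2.3 + 1.7*0.0 + 7.1*0.0 = 52.9 + 0.0 + 0.0 = 52.9


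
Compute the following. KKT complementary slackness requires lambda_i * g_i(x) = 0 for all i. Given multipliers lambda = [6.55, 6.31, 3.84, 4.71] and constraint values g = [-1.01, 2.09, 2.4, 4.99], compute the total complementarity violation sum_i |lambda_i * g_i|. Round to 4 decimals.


KKT complementary slackness check:
lambda_1 * g_1 = 6.55 * -1.01 = -6.6155
lambda_2 * g_2 = 6.31 * 2.09 = 13.1879
lambda_3 * g_3 = 3.84 * 2.4 = 9.216
lambda_4 * g_4 = 4.71 * 4.99 = 23.5029
Total violation = 6.6155 + 13.1879 + 9.216 + 23.5029 = 52.5223


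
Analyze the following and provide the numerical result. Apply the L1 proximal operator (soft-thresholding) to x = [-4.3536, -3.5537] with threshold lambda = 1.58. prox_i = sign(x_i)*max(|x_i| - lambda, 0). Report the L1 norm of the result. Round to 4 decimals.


Soft-thresholding with lambda = 1.58:
prox(-4.3536) = sign(-4.3536)*max(|-4.3536| - 1.58, 0) = -2.7736
prox(-3.5537) = sign(-3.5537)*max(|-3.5537| - 1.58, 0) = -1.9737
prox(x) = [-2.7736, -1.9737]
||prox(x)||_1 = 2.7736 + 1.9737 = 4.7473


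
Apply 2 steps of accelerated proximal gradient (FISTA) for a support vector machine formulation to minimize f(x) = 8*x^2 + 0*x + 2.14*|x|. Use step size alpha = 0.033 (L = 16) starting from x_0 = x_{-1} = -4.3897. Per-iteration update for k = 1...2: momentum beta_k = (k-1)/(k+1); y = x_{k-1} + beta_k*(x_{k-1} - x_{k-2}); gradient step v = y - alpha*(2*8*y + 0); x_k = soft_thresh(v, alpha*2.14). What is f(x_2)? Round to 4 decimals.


FISTA on f(x) = 8*x^2 + 0*x + 2.14*|x|
L = 16, alpha = 0.033
Iteration 1: beta = 0.0, y = -4.3897 + 0.0*(-4.3897 + 4.3897) = -4.3897
  grad(y) = -70.2352, v = y - alpha*grad = -2.0719
  prox(v) = soft_thresh(-2.0719, 0.0706) = -2.0013
Iteration 2: beta = 0.3333, y = -2.0013 + 0.3333*(-2.0013 + 4.3897) = -1.2052
  grad(y) = -19.2831, v = y - alpha*grad = -0.5689
  prox(v) = soft_thresh(-0.5689, 0.0706) = -0.4982
f(x_2) = 8*(-0.4982)^2 + 0*(-0.4982) + 2.14*|-0.4982| = 3.0521
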